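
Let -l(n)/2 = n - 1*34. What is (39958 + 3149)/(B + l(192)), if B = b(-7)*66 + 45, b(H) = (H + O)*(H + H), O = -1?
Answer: 43107/7121 ≈ 6.0535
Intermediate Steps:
l(n) = 68 - 2*n (l(n) = -2*(n - 1*34) = -2*(n - 34) = -2*(-34 + n) = 68 - 2*n)
b(H) = 2*H*(-1 + H) (b(H) = (H - 1)*(H + H) = (-1 + H)*(2*H) = 2*H*(-1 + H))
B = 7437 (B = (2*(-7)*(-1 - 7))*66 + 45 = (2*(-7)*(-8))*66 + 45 = 112*66 + 45 = 7392 + 45 = 7437)
(39958 + 3149)/(B + l(192)) = (39958 + 3149)/(7437 + (68 - 2*192)) = 43107/(7437 + (68 - 384)) = 43107/(7437 - 316) = 43107/7121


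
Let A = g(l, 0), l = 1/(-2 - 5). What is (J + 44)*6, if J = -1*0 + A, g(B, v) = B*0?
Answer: 264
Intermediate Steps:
l = -⅐ (l = 1/(-7) = -⅐ ≈ -0.14286)
g(B, v) = 0
A = 0
J = 0 (J = -1*0 + 0 = 0 + 0 = 0)
(J + 44)*6 = (0 + 44)*6 = 44*6 = 264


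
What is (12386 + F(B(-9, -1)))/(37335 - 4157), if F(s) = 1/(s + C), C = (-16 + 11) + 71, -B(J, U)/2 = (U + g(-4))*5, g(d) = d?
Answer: 27109/72616 ≈ 0.37332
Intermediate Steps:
B(J, U) = 40 - 10*U (B(J, U) = -2*(U - 4)*5 = -2*(-4 + U)*5 = -2*(-20 + 5*U) = 40 - 10*U)
C = 66 (C = -5 + 71 = 66)
F(s) = 1/(66 + s) (F(s) = 1/(s + 66) = 1/(66 + s))
(12386 + F(B(-9, -1)))/(37335 - 4157) = (12386 + 1/(66 + (40 - 10*(-1))))/(37335 - 4157) = (12386 + 1/(66 + (40 + 10)))/33178 = (12386 + 1/(66 + 50))*(1/33178) = (12386 + 1/116)*(1/33178) = (1436777/116)*(1/33178) = 27109/72616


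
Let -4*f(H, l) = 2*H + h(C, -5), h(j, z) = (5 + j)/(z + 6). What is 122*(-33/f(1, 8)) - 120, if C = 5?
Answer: 1222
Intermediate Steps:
h(j, z) = (5 + j)/(6 + z)
f(H, l) = -5/2 - H/2 (f(H, l) = -(2*H + (5 + 5)/(6 - 5))/4 = -(2*H + 10/1)/4 = -(2*H + 1*10)/4 = -(2*H + 10)/4 = -(10 + 2*H)/4 = -5/2 - H/2)
122*(-33/f(1, 8)) - 120 = 122*(-33/(-5/2 - ½*1)) - 120 = 122*(-33/(-5/2 - ½)) - 120 = 122*(-33/(-3)) - 120 = 122*(-33*(-⅓)) - 120 = 122*11 - 120 = 1342 - 120 = 1222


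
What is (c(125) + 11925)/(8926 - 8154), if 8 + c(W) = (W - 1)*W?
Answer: 27417/772 ≈ 35.514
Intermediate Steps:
c(W) = -8 + W*(-1 + W) (c(W) = -8 + (W - 1)*W = -8 + (-1 + W)*W = -8 + W*(-1 + W))
(c(125) + 11925)/(8926 - 8154) = ((-8 + 125² - 1*125) + 11925)/(8926 - 8154) = ((-8 + 15625 - 125) + 11925)/772 = (15492 + 11925)*(1/772) = 27417*(1/772) = 27417/772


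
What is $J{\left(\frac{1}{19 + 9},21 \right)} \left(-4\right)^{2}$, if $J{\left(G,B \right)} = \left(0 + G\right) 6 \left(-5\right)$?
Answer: $- \frac{120}{7} \approx -17.143$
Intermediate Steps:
$J{\left(G,B \right)} = - 30 G$ ($J{\left(G,B \right)} = G 6 \left(-5\right) = 6 G \left(-5\right) = - 30 G$)
$J{\left(\frac{1}{19 + 9},21 \right)} \left(-4\right)^{2} = - \frac{30}{19 + 9} \left(-4\right)^{2} = - \frac{30}{28} \cdot 16 = \left(-30\right) \frac{1}{28} \cdot 16 = \left(- \frac{15}{14}\right) 16 = - \frac{120}{7}$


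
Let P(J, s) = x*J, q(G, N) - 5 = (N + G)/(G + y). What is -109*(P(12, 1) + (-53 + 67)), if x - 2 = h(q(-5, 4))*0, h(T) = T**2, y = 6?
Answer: -4142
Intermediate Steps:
q(G, N) = 5 + (G + N)/(6 + G) (q(G, N) = 5 + (N + G)/(G + 6) = 5 + (G + N)/(6 + G))
x = 2 (x = 2 + ((30 + 4 + 6*(-5))/(6 - 5))**2*0 = 2 + ((30 + 4 - 30)/1)**2*0 = 2 + (1*4)**2*0 = 2 + 4**2*0 = 2 + 16*0 = 2 + 0 = 2)
P(J, s) = 2*J
-109*(P(12, 1) + (-53 + 67)) = -109*(2*12 + (-53 + 67)) = -109*(24 + 14) = -109*38 = -4142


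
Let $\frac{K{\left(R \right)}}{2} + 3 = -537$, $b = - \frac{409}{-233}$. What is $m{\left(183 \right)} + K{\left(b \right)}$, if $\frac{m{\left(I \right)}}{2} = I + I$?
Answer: $-348$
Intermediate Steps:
$b = \frac{409}{233}$ ($b = \left(-409\right) \left(- \frac{1}{233}\right) = \frac{409}{233} \approx 1.7554$)
$m{\left(I \right)} = 4 I$ ($m{\left(I \right)} = 2 \left(I + I\right) = 2 \cdot 2 I = 4 I$)
$K{\left(R \right)} = -1080$ ($K{\left(R \right)} = -6 + 2 \left(-537\right) = -6 - 1074 = -1080$)
$m{\left(183 \right)} + K{\left(b \right)} = 4 \cdot 183 - 1080 = 732 - 1080 = -348$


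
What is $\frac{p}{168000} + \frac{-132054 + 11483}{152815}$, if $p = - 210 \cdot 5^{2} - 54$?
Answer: $- \frac{175553823}{213941000} \approx -0.82057$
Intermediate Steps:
$p = -5304$ ($p = \left(-210\right) 25 - 54 = -5250 - 54 = -5304$)
$\frac{p}{168000} + \frac{-132054 + 11483}{152815} = - \frac{5304}{168000} + \frac{-132054 + 11483}{152815} = \left(-5304\right) \frac{1}{168000} - \frac{120571}{152815} = - \frac{221}{7000} - \frac{120571}{152815} = - \frac{175553823}{213941000}$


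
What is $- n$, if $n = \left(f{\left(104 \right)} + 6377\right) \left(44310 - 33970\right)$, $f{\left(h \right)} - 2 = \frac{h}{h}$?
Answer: $-65969200$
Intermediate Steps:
$f{\left(h \right)} = 3$ ($f{\left(h \right)} = 2 + \frac{h}{h} = 2 + 1 = 3$)
$n = 65969200$ ($n = \left(3 + 6377\right) \left(44310 - 33970\right) = 6380 \left(44310 - 33970\right) = 6380 \cdot 10340 = 65969200$)
$- n = \left(-1\right) 65969200 = -65969200$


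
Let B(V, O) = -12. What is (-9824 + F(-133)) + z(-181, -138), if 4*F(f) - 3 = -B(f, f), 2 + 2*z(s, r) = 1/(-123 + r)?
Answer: -10253387/1044 ≈ -9821.3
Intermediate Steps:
z(s, r) = -1 + 1/(2*(-123 + r))
F(f) = 15/4 (F(f) = 3/4 + (-1*(-12))/4 = 3/4 + (1/4)*12 = 3/4 + 3 = 15/4)
(-9824 + F(-133)) + z(-181, -138) = (-9824 + 15/4) + (247/2 - 1*(-138))/(-123 - 138) = -39281/4 + (247/2 + 138)/(-261) = -39281/4 - 1/261*523/2 = -39281/4 - 523/522 = -10253387/1044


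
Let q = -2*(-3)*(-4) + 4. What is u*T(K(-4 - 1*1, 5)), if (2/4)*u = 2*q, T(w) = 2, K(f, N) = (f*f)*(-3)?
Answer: -160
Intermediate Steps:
K(f, N) = -3*f² (K(f, N) = f²*(-3) = -3*f²)
q = -20 (q = 6*(-4) + 4 = -24 + 4 = -20)
u = -80 (u = 2*(2*(-20)) = 2*(-40) = -80)
u*T(K(-4 - 1*1, 5)) = -80*2 = -160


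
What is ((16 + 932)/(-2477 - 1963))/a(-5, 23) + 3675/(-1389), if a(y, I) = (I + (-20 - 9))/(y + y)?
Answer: -308527/102786 ≈ -3.0016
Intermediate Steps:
a(y, I) = (-29 + I)/(2*y) (a(y, I) = (I - 29)/((2*y)) = (-29 + I)*(1/(2*y)) = (-29 + I)/(2*y))
((16 + 932)/(-2477 - 1963))/a(-5, 23) + 3675/(-1389) = ((16 + 932)/(-2477 - 1963))/(((½)*(-29 + 23)/(-5))) + 3675/(-1389) = (948/(-4440))/(((½)*(-⅕)*(-6))) + 3675*(-1/1389) = (948*(-1/4440))/(⅗) - 1225/463 = -79/370*5/3 - 1225/463 = -79/222 - 1225/463 = -308527/102786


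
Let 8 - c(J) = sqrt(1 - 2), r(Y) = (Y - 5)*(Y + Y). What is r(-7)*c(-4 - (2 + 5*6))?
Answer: 1344 - 168*I ≈ 1344.0 - 168.0*I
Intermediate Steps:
r(Y) = 2*Y*(-5 + Y) (r(Y) = (-5 + Y)*(2*Y) = 2*Y*(-5 + Y))
c(J) = 8 - I (c(J) = 8 - sqrt(1 - 2) = 8 - sqrt(-1) = 8 - I)
r(-7)*c(-4 - (2 + 5*6)) = (2*(-7)*(-5 - 7))*(8 - I) = (2*(-7)*(-12))*(8 - I) = 168*(8 - I) = 1344 - 168*I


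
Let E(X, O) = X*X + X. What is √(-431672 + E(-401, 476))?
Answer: 2*I*√67818 ≈ 520.84*I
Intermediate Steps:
E(X, O) = X + X² (E(X, O) = X² + X = X + X²)
√(-431672 + E(-401, 476)) = √(-431672 - 401*(1 - 401)) = √(-431672 - 401*(-400)) = √(-431672 + 160400) = √(-271272) = 2*I*√67818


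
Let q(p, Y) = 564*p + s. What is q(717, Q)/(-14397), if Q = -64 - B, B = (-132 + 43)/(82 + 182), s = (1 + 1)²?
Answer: -404392/14397 ≈ -28.089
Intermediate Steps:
s = 4 (s = 2² = 4)
B = -89/264 ≈ -0.33712
Q = -16807/264 (Q = -64 - 1*(-89/264) = -64 + 89/264 = -16807/264 ≈ -63.663)
q(p, Y) = 4 + 564*p (q(p, Y) = 564*p + 4 = 4 + 564*p)
q(717, Q)/(-14397) = (4 + 564*717)/(-14397) = (4 + 404388)*(-1/14397) = 404392*(-1/14397) = -404392/14397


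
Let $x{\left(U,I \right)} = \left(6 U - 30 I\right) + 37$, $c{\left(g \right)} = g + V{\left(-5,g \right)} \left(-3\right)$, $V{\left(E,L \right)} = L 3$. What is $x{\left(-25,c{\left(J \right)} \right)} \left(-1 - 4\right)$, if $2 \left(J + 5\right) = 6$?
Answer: $2965$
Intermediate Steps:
$J = -2$ ($J = -5 + \frac{1}{2} \cdot 6 = -5 + 3 = -2$)
$V{\left(E,L \right)} = 3 L$
$c{\left(g \right)} = - 8 g$ ($c{\left(g \right)} = g + 3 g \left(-3\right) = g - 9 g = - 8 g$)
$x{\left(U,I \right)} = 37 - 30 I + 6 U$ ($x{\left(U,I \right)} = \left(- 30 I + 6 U\right) + 37 = 37 - 30 I + 6 U$)
$x{\left(-25,c{\left(J \right)} \right)} \left(-1 - 4\right) = \left(37 - 30 \left(\left(-8\right) \left(-2\right)\right) + 6 \left(-25\right)\right) \left(-1 - 4\right) = \left(37 - 480 - 150\right) \left(-1 - 4\right) = \left(37 - 480 - 150\right) \left(-5\right) = \left(-593\right) \left(-5\right) = 2965$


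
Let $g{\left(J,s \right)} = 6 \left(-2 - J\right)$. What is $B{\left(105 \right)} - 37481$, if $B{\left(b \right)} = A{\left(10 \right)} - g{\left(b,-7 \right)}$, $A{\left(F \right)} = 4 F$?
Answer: $-36799$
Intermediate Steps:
$g{\left(J,s \right)} = -12 - 6 J$
$B{\left(b \right)} = 52 + 6 b$ ($B{\left(b \right)} = 4 \cdot 10 - \left(-12 - 6 b\right) = 40 + \left(12 + 6 b\right) = 52 + 6 b$)
$B{\left(105 \right)} - 37481 = \left(52 + 6 \cdot 105\right) - 37481 = \left(52 + 630\right) - 37481 = 682 - 37481 = -36799$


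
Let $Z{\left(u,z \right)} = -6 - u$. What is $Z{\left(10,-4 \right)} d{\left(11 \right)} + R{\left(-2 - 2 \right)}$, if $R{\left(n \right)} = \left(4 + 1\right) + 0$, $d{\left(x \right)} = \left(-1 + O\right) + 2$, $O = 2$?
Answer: $-43$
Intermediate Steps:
$d{\left(x \right)} = 3$ ($d{\left(x \right)} = \left(-1 + 2\right) + 2 = 1 + 2 = 3$)
$R{\left(n \right)} = 5$ ($R{\left(n \right)} = 5 + 0 = 5$)
$Z{\left(10,-4 \right)} d{\left(11 \right)} + R{\left(-2 - 2 \right)} = \left(-6 - 10\right) 3 + 5 = \left(-16\right) 3 + 5 = -48 + 5 = -43$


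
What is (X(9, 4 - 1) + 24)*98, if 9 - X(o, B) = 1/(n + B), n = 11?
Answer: 3227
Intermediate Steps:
X(o, B) = 9 - 1/(11 + B)
(X(9, 4 - 1) + 24)*98 = ((98 + 9*(4 - 1))/(11 + (4 - 1)) + 24)*98 = ((98 + 9*3)/(11 + 3) + 24)*98 = ((98 + 27)/14 + 24)*98 = ((1/14)*125 + 24)*98 = (125/14 + 24)*98 = (461/14)*98 = 3227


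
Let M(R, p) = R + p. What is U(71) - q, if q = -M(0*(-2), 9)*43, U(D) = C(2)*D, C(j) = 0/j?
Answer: 387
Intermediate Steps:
C(j) = 0
U(D) = 0 (U(D) = 0*D = 0)
q = -387 (q = -(0*(-2) + 9)*43 = -(0 + 9)*43 = -1*9*43 = -9*43 = -387)
U(71) - q = 0 - 1*(-387) = 0 + 387 = 387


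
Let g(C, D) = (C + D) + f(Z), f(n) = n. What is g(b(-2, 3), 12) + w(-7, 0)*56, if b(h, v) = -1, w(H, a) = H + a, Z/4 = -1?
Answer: -385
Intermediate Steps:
Z = -4 (Z = 4*(-1) = -4)
g(C, D) = -4 + C + D (g(C, D) = (C + D) - 4 = -4 + C + D)
g(b(-2, 3), 12) + w(-7, 0)*56 = (-4 - 1 + 12) + (-7 + 0)*56 = 7 - 7*56 = 7 - 392 = -385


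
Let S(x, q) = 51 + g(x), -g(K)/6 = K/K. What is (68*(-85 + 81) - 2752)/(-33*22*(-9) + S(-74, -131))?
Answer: -336/731 ≈ -0.45964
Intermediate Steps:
g(K) = -6 (g(K) = -6*K/K = -6*1 = -6)
S(x, q) = 45 (S(x, q) = 51 - 6 = 45)
(68*(-85 + 81) - 2752)/(-33*22*(-9) + S(-74, -131)) = (68*(-85 + 81) - 2752)/(-33*22*(-9) + 45) = (68*(-4) - 2752)/(-726*(-9) + 45) = (-272 - 2752)/(6534 + 45) = -3024/6579 = -3024*1/6579 = -336/731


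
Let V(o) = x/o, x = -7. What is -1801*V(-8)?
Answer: -12607/8 ≈ -1575.9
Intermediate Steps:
V(o) = -7/o
-1801*V(-8) = -(-12607)/(-8) = -(-12607)*(-1)/8 = -1801*7/8 = -12607/8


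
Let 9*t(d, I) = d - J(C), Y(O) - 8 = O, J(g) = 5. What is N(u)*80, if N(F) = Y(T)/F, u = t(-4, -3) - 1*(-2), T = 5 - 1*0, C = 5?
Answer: 1040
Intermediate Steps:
T = 5 (T = 5 + 0 = 5)
Y(O) = 8 + O
t(d, I) = -5/9 + d/9 (t(d, I) = (d - 1*5)/9 = (d - 5)/9 = (-5 + d)/9 = -5/9 + d/9)
u = 1 (u = (-5/9 + (⅑)*(-4)) - 1*(-2) = (-5/9 - 4/9) + 2 = -1 + 2 = 1)
N(F) = 13/F (N(F) = (8 + 5)/F = 13/F)
N(u)*80 = (13/1)*80 = (13*1)*80 = 13*80 = 1040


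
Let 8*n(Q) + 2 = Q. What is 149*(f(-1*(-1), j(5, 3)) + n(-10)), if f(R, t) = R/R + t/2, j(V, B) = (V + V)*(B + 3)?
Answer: 8791/2 ≈ 4395.5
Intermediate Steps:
j(V, B) = 2*V*(3 + B) (j(V, B) = (2*V)*(3 + B) = 2*V*(3 + B))
f(R, t) = 1 + t/2 (f(R, t) = 1 + t*(1/2) = 1 + t/2)
n(Q) = -1/4 + Q/8
149*(f(-1*(-1), j(5, 3)) + n(-10)) = 149*((1 + (2*5*(3 + 3))/2) + (-1/4 + (1/8)*(-10))) = 149*((1 + (2*5*6)/2) + (-1/4 - 5/4)) = 149*((1 + (1/2)*60) - 3/2) = 149*((1 + 30) - 3/2) = 149*(31 - 3/2) = 149*(59/2) = 8791/2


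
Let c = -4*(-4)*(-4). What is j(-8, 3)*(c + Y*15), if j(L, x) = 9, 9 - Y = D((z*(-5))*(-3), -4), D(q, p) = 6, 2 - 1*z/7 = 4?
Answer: -171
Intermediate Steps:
z = -14 (z = 14 - 7*4 = 14 - 28 = -14)
c = -64 (c = 16*(-4) = -64)
Y = 3 (Y = 9 - 1*6 = 9 - 6 = 3)
j(-8, 3)*(c + Y*15) = 9*(-64 + 3*15) = 9*(-64 + 45) = 9*(-19) = -171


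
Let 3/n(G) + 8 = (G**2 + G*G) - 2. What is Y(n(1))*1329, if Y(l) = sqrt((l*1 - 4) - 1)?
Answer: 1329*I*sqrt(86)/4 ≈ 3081.2*I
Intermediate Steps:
n(G) = 3/(-10 + 2*G**2) (n(G) = 3/(-8 + ((G**2 + G*G) - 2)) = 3/(-8 + ((G**2 + G**2) - 2)) = 3/(-8 + (2*G**2 - 2)) = 3/(-8 + (-2 + 2*G**2)) = 3/(-10 + 2*G**2))
Y(l) = sqrt(-5 + l) (Y(l) = sqrt((l - 4) - 1) = sqrt((-4 + l) - 1) = sqrt(-5 + l))
Y(n(1))*1329 = sqrt(-5 + 3/(2*(-5 + 1**2)))*1329 = sqrt(-5 + 3/(2*(-5 + 1)))*1329 = sqrt(-5 + (3/2)/(-4))*1329 = sqrt(-5 + (3/2)*(-1/4))*1329 = sqrt(-5 - 3/8)*1329 = sqrt(-43/8)*1329 = (I*sqrt(86)/4)*1329 = 1329*I*sqrt(86)/4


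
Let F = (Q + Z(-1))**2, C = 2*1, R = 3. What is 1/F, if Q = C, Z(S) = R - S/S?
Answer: 1/16 ≈ 0.062500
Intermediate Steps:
Z(S) = 2 (Z(S) = 3 - S/S = 3 - 1*1 = 3 - 1 = 2)
C = 2
Q = 2
F = 16 (F = (2 + 2)**2 = 4**2 = 16)
1/F = 1/16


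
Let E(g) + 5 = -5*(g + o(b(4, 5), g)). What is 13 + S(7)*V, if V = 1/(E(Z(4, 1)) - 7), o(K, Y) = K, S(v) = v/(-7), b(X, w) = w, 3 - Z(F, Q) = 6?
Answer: 287/22 ≈ 13.045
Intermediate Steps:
Z(F, Q) = -3 (Z(F, Q) = 3 - 1*6 = 3 - 6 = -3)
S(v) = -v/7 (S(v) = v*(-⅐) = -v/7)
E(g) = -30 - 5*g (E(g) = -5 - 5*(g + 5) = -5 - 5*(5 + g) = -5 + (-25 - 5*g) = -30 - 5*g)
V = -1/22 (V = 1/((-30 - 5*(-3)) - 7) = 1/((-30 + 15) - 7) = 1/(-15 - 7) = 1/(-22) = -1/22 ≈ -0.045455)
13 + S(7)*V = 13 - ⅐*7*(-1/22) = 13 - 1*(-1/22) = 13 + 1/22 = 287/22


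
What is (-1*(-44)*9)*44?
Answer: 17424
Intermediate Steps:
(-1*(-44)*9)*44 = (44*9)*44 = 396*44 = 17424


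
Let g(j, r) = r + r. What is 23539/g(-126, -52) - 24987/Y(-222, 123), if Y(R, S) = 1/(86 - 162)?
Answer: 197473709/104 ≈ 1.8988e+6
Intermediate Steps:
g(j, r) = 2*r
Y(R, S) = -1/76 (Y(R, S) = 1/(-76) = -1/76)
23539/g(-126, -52) - 24987/Y(-222, 123) = 23539/((2*(-52))) - 24987/(-1/76) = 23539/(-104) - 24987*(-76) = 23539*(-1/104) + 1899012 = -23539/104 + 1899012 = 197473709/104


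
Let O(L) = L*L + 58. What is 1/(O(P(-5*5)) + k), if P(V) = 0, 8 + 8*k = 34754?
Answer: 4/17605 ≈ 0.00022721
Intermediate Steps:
k = 17373/4 (k = -1 + (⅛)*34754 = -1 + 17377/4 = 17373/4 ≈ 4343.3)
O(L) = 58 + L² (O(L) = L² + 58 = 58 + L²)
1/(O(P(-5*5)) + k) = 1/((58 + 0²) + 17373/4) = 1/((58 + 0) + 17373/4) = 1/(58 + 17373/4) = 1/(17605/4) = 4/17605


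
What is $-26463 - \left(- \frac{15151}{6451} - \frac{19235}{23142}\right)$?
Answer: $- \frac{3950161209019}{149289042} \approx -26460.0$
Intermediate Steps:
$-26463 - \left(- \frac{15151}{6451} - \frac{19235}{23142}\right) = -26463 - - \frac{474709427}{149289042} = -26463 + \frac{474709427}{149289042} = - \frac{3950161209019}{149289042}$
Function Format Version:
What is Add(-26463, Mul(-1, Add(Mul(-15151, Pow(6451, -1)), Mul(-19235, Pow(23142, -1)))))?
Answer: Rational(-3950161209019, 149289042) ≈ -26460.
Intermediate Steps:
Add(-26463, Mul(-1, Add(Mul(-15151, Pow(6451, -1)), Mul(-19235, Pow(23142, -1))))) = Add(-26463, Mul(-1, Add(Mul(-15151, Rational(1, 6451)), Mul(-19235, Rational(1, 23142))))) = Add(-26463, Mul(-1, Add(Rational(-15151, 6451), Rational(-19235, 23142)))) = Add(-26463, Mul(-1, Rational(-474709427, 149289042))) = Add(-26463, Rational(474709427, 149289042)) = Rational(-3950161209019, 149289042)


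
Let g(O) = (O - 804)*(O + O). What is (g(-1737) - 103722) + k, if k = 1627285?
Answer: 10350997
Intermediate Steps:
g(O) = 2*O*(-804 + O) (g(O) = (-804 + O)*(2*O) = 2*O*(-804 + O))
(g(-1737) - 103722) + k = (2*(-1737)*(-804 - 1737) - 103722) + 1627285 = (2*(-1737)*(-2541) - 103722) + 1627285 = (8827434 - 103722) + 1627285 = 8723712 + 1627285 = 10350997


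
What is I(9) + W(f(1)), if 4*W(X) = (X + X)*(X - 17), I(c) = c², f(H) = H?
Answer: 73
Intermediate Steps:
W(X) = X*(-17 + X)/2 (W(X) = ((X + X)*(X - 17))/4 = ((2*X)*(-17 + X))/4 = (2*X*(-17 + X))/4 = X*(-17 + X)/2)
I(9) + W(f(1)) = 9² + (½)*1*(-17 + 1) = 81 + (½)*1*(-16) = 81 - 8 = 73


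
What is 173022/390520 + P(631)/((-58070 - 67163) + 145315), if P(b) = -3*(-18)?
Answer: 291309657/653535220 ≈ 0.44574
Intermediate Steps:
P(b) = 54
173022/390520 + P(631)/((-58070 - 67163) + 145315) = 173022/390520 + 54/((-58070 - 67163) + 145315) = 173022*(1/390520) + 54/(-125233 + 145315) = 86511/195260 + 54/20082 = 86511/195260 + 54*(1/20082) = 86511/195260 + 9/3347 = 291309657/653535220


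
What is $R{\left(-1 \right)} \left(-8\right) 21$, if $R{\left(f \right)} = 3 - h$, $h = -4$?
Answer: $-1176$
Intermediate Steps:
$R{\left(f \right)} = 7$ ($R{\left(f \right)} = 3 - -4 = 3 + 4 = 7$)
$R{\left(-1 \right)} \left(-8\right) 21 = 7 \left(-8\right) 21 = \left(-56\right) 21 = -1176$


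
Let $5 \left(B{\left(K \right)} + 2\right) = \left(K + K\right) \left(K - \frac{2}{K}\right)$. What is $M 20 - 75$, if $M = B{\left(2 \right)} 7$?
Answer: $-243$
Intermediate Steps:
$B{\left(K \right)} = -2 + \frac{2 K \left(K - \frac{2}{K}\right)}{5}$ ($B{\left(K \right)} = -2 + \frac{\left(K + K\right) \left(K - \frac{2}{K}\right)}{5} = -2 + \frac{2 K \left(K - \frac{2}{K}\right)}{5}$)
$M = - \frac{42}{5}$ ($M = \left(- \frac{14}{5} + \frac{2 \cdot 2^{2}}{5}\right) 7 = \left(- \frac{14}{5} + \frac{2}{5} \cdot 4\right) 7 = \left(- \frac{14}{5} + \frac{8}{5}\right) 7 = \left(- \frac{6}{5}\right) 7 = - \frac{42}{5} \approx -8.4$)
$M 20 - 75 = \left(- \frac{42}{5}\right) 20 - 75 = -168 - 75 = -243$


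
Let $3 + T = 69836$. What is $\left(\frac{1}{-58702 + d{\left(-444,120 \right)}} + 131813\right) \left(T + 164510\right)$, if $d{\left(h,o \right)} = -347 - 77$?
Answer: $\frac{1826369848632891}{59126} \approx 3.0889 \cdot 10^{10}$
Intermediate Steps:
$T = 69833$ ($T = -3 + 69836 = 69833$)
$d{\left(h,o \right)} = -424$
$\left(\frac{1}{-58702 + d{\left(-444,120 \right)}} + 131813\right) \left(T + 164510\right) = \left(\frac{1}{-58702 - 424} + 131813\right) \left(69833 + 164510\right) = \left(\frac{1}{-59126} + 131813\right) 234343 = \left(- \frac{1}{59126} + 131813\right) 234343 = \frac{7793575437}{59126} \cdot 234343 = \frac{1826369848632891}{59126}$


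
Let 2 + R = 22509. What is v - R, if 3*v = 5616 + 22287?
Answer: -13206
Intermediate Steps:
R = 22507 (R = -2 + 22509 = 22507)
v = 9301 (v = (5616 + 22287)/3 = (1/3)*27903 = 9301)
v - R = 9301 - 1*22507 = 9301 - 22507 = -13206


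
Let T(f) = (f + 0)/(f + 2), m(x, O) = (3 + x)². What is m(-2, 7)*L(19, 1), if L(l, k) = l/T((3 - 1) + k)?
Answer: 95/3 ≈ 31.667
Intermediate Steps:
T(f) = f/(2 + f)
L(l, k) = l*(4 + k)/(2 + k) (L(l, k) = l/((((3 - 1) + k)/(2 + ((3 - 1) + k)))) = l/(((2 + k)/(2 + (2 + k)))) = l/(((2 + k)/(4 + k))) = l*((4 + k)/(2 + k)) = l*(4 + k)/(2 + k))
m(-2, 7)*L(19, 1) = (3 - 2)²*(19*(4 + 1)/(2 + 1)) = 1²*(19*5/3) = 1*(19*(⅓)*5) = 1*(95/3) = 95/3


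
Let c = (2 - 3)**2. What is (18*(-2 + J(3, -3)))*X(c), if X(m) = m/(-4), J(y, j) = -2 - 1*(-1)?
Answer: 27/2 ≈ 13.500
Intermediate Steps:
J(y, j) = -1 (J(y, j) = -2 + 1 = -1)
c = 1 (c = (-1)**2 = 1)
X(m) = -m/4 (X(m) = m*(-1/4) = -m/4)
(18*(-2 + J(3, -3)))*X(c) = (18*(-2 - 1))*(-1/4*1) = (18*(-3))*(-1/4) = -54*(-1/4) = 27/2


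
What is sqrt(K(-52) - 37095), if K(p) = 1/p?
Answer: I*sqrt(25076233)/26 ≈ 192.6*I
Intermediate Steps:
sqrt(K(-52) - 37095) = sqrt(1/(-52) - 37095) = sqrt(-1/52 - 37095) = sqrt(-1928941/52) = I*sqrt(25076233)/26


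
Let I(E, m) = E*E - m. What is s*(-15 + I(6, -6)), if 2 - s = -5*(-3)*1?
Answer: -351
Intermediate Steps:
s = -13 (s = 2 - (-5*(-3)) = 2 - 15 = -13)
I(E, m) = E² - m
s*(-15 + I(6, -6)) = -13*(-15 + (6² - 1*(-6))) = -13*(-15 + (36 + 6)) = -13*(-15 + 42) = -13*27 = -351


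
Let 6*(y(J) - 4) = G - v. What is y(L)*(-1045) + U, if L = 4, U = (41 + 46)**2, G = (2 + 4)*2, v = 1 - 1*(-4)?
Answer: 13019/6 ≈ 2169.8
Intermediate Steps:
v = 5 (v = 1 + 4 = 5)
G = 12 (G = 6*2 = 12)
U = 7569 (U = 87**2 = 7569)
y(J) = 31/6 (y(J) = 4 + (12 - 1*5)/6 = 4 + (12 - 5)/6 = 4 + (1/6)*7 = 4 + 7/6 = 31/6)
y(L)*(-1045) + U = (31/6)*(-1045) + 7569 = -32395/6 + 7569 = 13019/6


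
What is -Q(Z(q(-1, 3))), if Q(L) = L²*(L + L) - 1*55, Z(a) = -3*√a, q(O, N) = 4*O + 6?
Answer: 55 + 108*√2 ≈ 207.74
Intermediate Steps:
q(O, N) = 6 + 4*O
Q(L) = -55 + 2*L³ (Q(L) = L²*(2*L) - 55 = 2*L³ - 55 = -55 + 2*L³)
-Q(Z(q(-1, 3))) = -(-55 + 2*(-3*√(6 + 4*(-1)))³) = -(-55 + 2*(-3*√(6 - 4))³) = -(-55 + 2*(-3*√2)³) = -(-55 + 2*(-54*√2)) = -(-55 - 108*√2) = 55 + 108*√2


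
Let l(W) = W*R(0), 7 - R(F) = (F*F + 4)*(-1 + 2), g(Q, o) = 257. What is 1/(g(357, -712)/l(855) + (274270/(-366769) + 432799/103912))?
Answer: 97756511341320/343853412754211 ≈ 0.28430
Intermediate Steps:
R(F) = 3 - F² (R(F) = 7 - (F*F + 4)*(-1 + 2) = 7 - (F² + 4) = 7 - (4 + F²) = 7 + (-4 - F²) = 3 - F²)
l(W) = 3*W (l(W) = W*(3 - 1*0²) = W*(3 - 1*0) = W*(3 + 0) = W*3 = 3*W)
1/(g(357, -712)/l(855) + (274270/(-366769) + 432799/103912)) = 1/(257/((3*855)) + (274270/(-366769) + 432799/103912)) = 1/(257/2565 + (274270*(-1/366769) + 432799*(1/103912))) = 1/(257*(1/2565) + (-274270/366769 + 432799/103912)) = 1/(257/2565 + 130237312191/38111700328) = 1/(343853412754211/97756511341320) = 97756511341320/343853412754211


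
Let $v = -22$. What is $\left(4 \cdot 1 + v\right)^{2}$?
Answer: $324$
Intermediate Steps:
$\left(4 \cdot 1 + v\right)^{2} = \left(4 \cdot 1 - 22\right)^{2} = \left(4 - 22\right)^{2} = \left(-18\right)^{2} = 324$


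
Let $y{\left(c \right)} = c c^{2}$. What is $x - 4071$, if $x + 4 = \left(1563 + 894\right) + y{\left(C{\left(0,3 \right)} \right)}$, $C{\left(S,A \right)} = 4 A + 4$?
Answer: $2478$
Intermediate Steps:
$C{\left(S,A \right)} = 4 + 4 A$
$y{\left(c \right)} = c^{3}$
$x = 6549$ ($x = -4 + \left(\left(1563 + 894\right) + \left(4 + 4 \cdot 3\right)^{3}\right) = -4 + \left(2457 + \left(4 + 12\right)^{3}\right) = -4 + \left(2457 + 16^{3}\right) = -4 + \left(2457 + 4096\right) = -4 + 6553 = 6549$)
$x - 4071 = 6549 - 4071 = 2478$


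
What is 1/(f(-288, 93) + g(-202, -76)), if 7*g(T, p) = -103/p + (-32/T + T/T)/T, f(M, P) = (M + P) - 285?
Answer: -5426932/2603881103 ≈ -0.0020842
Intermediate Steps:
f(M, P) = -285 + M + P
g(T, p) = -103/(7*p) + (1 - 32/T)/(7*T) (g(T, p) = (-103/p + (-32/T + T/T)/T)/7 = (-103/p + (-32/T + 1)/T)/7 = (-103/p + (1 - 32/T)/T)/7 = -103/(7*p) + (1 - 32/T)/(7*T))
1/(f(-288, 93) + g(-202, -76)) = 1/((-285 - 288 + 93) + (-103/7/(-76) - 32/7/(-202)² + (⅐)/(-202))) = 1/(-480 + (-103/7*(-1/76) - 32/7*1/40804 + (⅐)*(-1/202))) = 1/(-480 + (103/532 - 8/71407 - 1/1414)) = 1/(-480 + 1046257/5426932) = 1/(-2603881103/5426932) = -5426932/2603881103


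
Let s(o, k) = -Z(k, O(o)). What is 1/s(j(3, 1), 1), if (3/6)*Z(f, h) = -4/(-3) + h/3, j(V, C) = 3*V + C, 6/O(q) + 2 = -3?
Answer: -15/28 ≈ -0.53571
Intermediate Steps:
O(q) = -6/5 (O(q) = 6/(-2 - 3) = 6/(-5) = 6*(-⅕) = -6/5)
j(V, C) = C + 3*V
Z(f, h) = 8/3 + 2*h/3 (Z(f, h) = 2*(-4/(-3) + h/3) = 2*(-4*(-⅓) + h*(⅓)) = 2*(4/3 + h/3) = 8/3 + 2*h/3)
s(o, k) = -28/15 (s(o, k) = -(8/3 + (⅔)*(-6/5)) = -(8/3 - ⅘) = -1*28/15 = -28/15)
1/s(j(3, 1), 1) = 1/(-28/15) = -15/28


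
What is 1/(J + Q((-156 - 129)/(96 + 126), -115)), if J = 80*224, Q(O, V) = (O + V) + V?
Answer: 74/1308965 ≈ 5.6533e-5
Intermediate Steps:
Q(O, V) = O + 2*V
J = 17920
1/(J + Q((-156 - 129)/(96 + 126), -115)) = 1/(17920 + ((-156 - 129)/(96 + 126) + 2*(-115))) = 1/(17920 + (-285/222 - 230)) = 1/(17920 + (-285*1/222 - 230)) = 1/(17920 + (-95/74 - 230)) = 1/(17920 - 17115/74) = 1/(1308965/74) = 74/1308965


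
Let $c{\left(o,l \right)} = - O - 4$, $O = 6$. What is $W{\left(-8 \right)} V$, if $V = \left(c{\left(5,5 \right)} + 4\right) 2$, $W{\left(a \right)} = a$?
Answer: $96$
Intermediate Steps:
$c{\left(o,l \right)} = -10$ ($c{\left(o,l \right)} = \left(-1\right) 6 - 4 = -6 - 4 = -10$)
$V = -12$ ($V = \left(-10 + 4\right) 2 = \left(-6\right) 2 = -12$)
$W{\left(-8 \right)} V = \left(-8\right) \left(-12\right) = 96$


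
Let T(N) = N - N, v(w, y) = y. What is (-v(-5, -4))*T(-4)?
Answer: 0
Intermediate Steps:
T(N) = 0
(-v(-5, -4))*T(-4) = -1*(-4)*0 = 4*0 = 0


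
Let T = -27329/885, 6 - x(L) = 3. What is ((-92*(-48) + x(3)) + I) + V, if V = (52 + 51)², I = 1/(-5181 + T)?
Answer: 69316859507/4612514 ≈ 15028.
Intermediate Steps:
x(L) = 3 (x(L) = 6 - 1*3 = 6 - 3 = 3)
T = -27329/885 (T = -27329*1/885 = -27329/885 ≈ -30.880)
I = -885/4612514 (I = 1/(-5181 - 27329/885) = 1/(-4612514/885) = -885/4612514 ≈ -0.00019187)
V = 10609 (V = 103² = 10609)
((-92*(-48) + x(3)) + I) + V = ((-92*(-48) + 3) - 885/4612514) + 10609 = ((4416 + 3) - 885/4612514) + 10609 = (4419 - 885/4612514) + 10609 = 20382698481/4612514 + 10609 = 69316859507/4612514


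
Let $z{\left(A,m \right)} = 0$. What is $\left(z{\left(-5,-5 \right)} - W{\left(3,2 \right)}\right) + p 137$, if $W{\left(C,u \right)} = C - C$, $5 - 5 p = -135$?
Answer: $3836$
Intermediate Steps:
$p = 28$ ($p = 1 - -27 = 1 + 27 = 28$)
$W{\left(C,u \right)} = 0$
$\left(z{\left(-5,-5 \right)} - W{\left(3,2 \right)}\right) + p 137 = \left(0 - 0\right) + 28 \cdot 137 = \left(0 + 0\right) + 3836 = 0 + 3836 = 3836$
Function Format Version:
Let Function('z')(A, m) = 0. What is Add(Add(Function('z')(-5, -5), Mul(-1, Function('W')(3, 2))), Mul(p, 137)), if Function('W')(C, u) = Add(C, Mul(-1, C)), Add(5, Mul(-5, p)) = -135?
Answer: 3836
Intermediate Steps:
p = 28 (p = Add(1, Mul(Rational(-1, 5), -135)) = Add(1, 27) = 28)
Function('W')(C, u) = 0
Add(Add(Function('z')(-5, -5), Mul(-1, Function('W')(3, 2))), Mul(p, 137)) = Add(Add(0, Mul(-1, 0)), Mul(28, 137)) = Add(Add(0, 0), 3836) = Add(0, 3836) = 3836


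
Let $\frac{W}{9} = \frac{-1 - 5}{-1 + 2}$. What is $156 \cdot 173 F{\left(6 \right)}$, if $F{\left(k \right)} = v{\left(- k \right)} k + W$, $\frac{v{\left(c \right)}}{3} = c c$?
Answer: $16030872$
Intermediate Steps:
$v{\left(c \right)} = 3 c^{2}$ ($v{\left(c \right)} = 3 c c = 3 c^{2}$)
$W = -54$ ($W = 9 \frac{-1 - 5}{-1 + 2} = 9 \left(- \frac{6}{1}\right) = 9 \left(\left(-6\right) 1\right) = 9 \left(-6\right) = -54$)
$F{\left(k \right)} = -54 + 3 k^{3}$ ($F{\left(k \right)} = 3 \left(- k\right)^{2} k - 54 = 3 k^{2} k - 54 = 3 k^{3} - 54 = -54 + 3 k^{3}$)
$156 \cdot 173 F{\left(6 \right)} = 156 \cdot 173 \left(-54 + 3 \cdot 6^{3}\right) = 26988 \left(-54 + 3 \cdot 216\right) = 26988 \left(-54 + 648\right) = 26988 \cdot 594 = 16030872$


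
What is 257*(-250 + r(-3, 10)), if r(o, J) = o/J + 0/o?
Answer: -643271/10 ≈ -64327.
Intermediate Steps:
r(o, J) = o/J (r(o, J) = o/J + 0 = o/J)
257*(-250 + r(-3, 10)) = 257*(-250 - 3/10) = 257*(-2503/10) = -643271/10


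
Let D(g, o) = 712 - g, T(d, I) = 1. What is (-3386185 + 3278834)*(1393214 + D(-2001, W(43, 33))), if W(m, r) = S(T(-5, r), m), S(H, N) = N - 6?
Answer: -149854159377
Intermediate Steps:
S(H, N) = -6 + N
W(m, r) = -6 + m
(-3386185 + 3278834)*(1393214 + D(-2001, W(43, 33))) = (-3386185 + 3278834)*(1393214 + (712 - 1*(-2001))) = -107351*(1393214 + (712 + 2001)) = -107351*(1393214 + 2713) = -107351*1395927 = -149854159377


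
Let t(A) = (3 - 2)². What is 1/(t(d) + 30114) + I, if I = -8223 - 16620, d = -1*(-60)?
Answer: -748146944/30115 ≈ -24843.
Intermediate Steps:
d = 60
I = -24843
t(A) = 1 (t(A) = 1² = 1)
1/(t(d) + 30114) + I = 1/(1 + 30114) - 24843 = 1/30115 - 24843 = -748146944/30115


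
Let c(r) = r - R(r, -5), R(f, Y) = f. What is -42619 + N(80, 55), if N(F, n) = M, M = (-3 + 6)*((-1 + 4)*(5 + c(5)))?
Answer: -42574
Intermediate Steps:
c(r) = 0 (c(r) = r - r = 0)
M = 45 (M = (-3 + 6)*((-1 + 4)*(5 + 0)) = 3*(3*5) = 3*15 = 45)
N(F, n) = 45
-42619 + N(80, 55) = -42619 + 45 = -42574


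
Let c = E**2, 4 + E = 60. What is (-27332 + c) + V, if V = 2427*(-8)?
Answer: -43612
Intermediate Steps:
V = -19416
E = 56 (E = -4 + 60 = 56)
c = 3136 (c = 56**2 = 3136)
(-27332 + c) + V = (-27332 + 3136) - 19416 = -24196 - 19416 = -43612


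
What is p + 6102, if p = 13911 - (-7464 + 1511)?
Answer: 25966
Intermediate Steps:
p = 19864 (p = 13911 - 1*(-5953) = 13911 + 5953 = 19864)
p + 6102 = 19864 + 6102 = 25966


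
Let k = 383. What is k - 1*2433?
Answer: -2050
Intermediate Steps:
k - 1*2433 = 383 - 1*2433 = 383 - 2433 = -2050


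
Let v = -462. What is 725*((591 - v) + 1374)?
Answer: 1759575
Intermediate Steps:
725*((591 - v) + 1374) = 725*((591 - 1*(-462)) + 1374) = 725*((591 + 462) + 1374) = 725*(1053 + 1374) = 725*2427 = 1759575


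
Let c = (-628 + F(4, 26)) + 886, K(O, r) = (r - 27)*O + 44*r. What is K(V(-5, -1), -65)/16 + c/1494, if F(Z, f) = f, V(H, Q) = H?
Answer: -111908/747 ≈ -149.81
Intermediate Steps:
K(O, r) = 44*r + O*(-27 + r) (K(O, r) = (-27 + r)*O + 44*r = O*(-27 + r) + 44*r = 44*r + O*(-27 + r))
c = 284 (c = (-628 + 26) + 886 = -602 + 886 = 284)
K(V(-5, -1), -65)/16 + c/1494 = (-27*(-5) + 44*(-65) - 5*(-65))/16 + 284/1494 = (135 - 2860 + 325)*(1/16) + 284*(1/1494) = -2400*1/16 + 142/747 = -150 + 142/747 = -111908/747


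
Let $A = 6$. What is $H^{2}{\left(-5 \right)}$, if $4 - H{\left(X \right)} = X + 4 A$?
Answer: $225$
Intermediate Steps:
$H{\left(X \right)} = -20 - X$ ($H{\left(X \right)} = 4 - \left(X + 4 \cdot 6\right) = 4 - \left(X + 24\right) = 4 - \left(24 + X\right) = -20 - X$)
$H^{2}{\left(-5 \right)} = \left(-20 - -5\right)^{2} = \left(-20 + 5\right)^{2} = \left(-15\right)^{2} = 225$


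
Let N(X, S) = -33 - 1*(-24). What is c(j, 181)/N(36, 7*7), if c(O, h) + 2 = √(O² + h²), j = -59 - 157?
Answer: 2/9 - √79417/9 ≈ -31.090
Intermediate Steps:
j = -216
N(X, S) = -9 (N(X, S) = -33 + 24 = -9)
c(O, h) = -2 + √(O² + h²)
c(j, 181)/N(36, 7*7) = (-2 + √((-216)² + 181²))/(-9) = (-2 + √(46656 + 32761))*(-⅑) = (-2 + √79417)*(-⅑) = 2/9 - √79417/9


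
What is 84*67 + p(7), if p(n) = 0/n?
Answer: 5628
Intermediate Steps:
p(n) = 0
84*67 + p(7) = 84*67 + 0 = 5628 + 0 = 5628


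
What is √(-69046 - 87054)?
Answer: 10*I*√1561 ≈ 395.09*I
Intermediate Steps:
√(-69046 - 87054) = √(-156100) = 10*I*√1561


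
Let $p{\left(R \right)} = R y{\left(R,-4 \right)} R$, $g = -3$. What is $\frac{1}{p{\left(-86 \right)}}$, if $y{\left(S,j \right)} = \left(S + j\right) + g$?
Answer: $- \frac{1}{687828} \approx -1.4539 \cdot 10^{-6}$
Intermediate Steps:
$y{\left(S,j \right)} = -3 + S + j$ ($y{\left(S,j \right)} = \left(S + j\right) - 3 = -3 + S + j$)
$p{\left(R \right)} = R^{2} \left(-7 + R\right)$ ($p{\left(R \right)} = R \left(-3 + R - 4\right) R = R \left(-7 + R\right) R = R^{2} \left(-7 + R\right)$)
$\frac{1}{p{\left(-86 \right)}} = \frac{1}{\left(-86\right)^{2} \left(-7 - 86\right)} = \frac{1}{7396 \left(-93\right)} = \frac{1}{-687828} = - \frac{1}{687828}$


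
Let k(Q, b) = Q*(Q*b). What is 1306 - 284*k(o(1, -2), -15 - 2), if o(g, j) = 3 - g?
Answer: 20618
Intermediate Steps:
k(Q, b) = b*Q²
1306 - 284*k(o(1, -2), -15 - 2) = 1306 - 284*(-15 - 2)*(3 - 1*1)² = 1306 - (-4828)*(3 - 1)² = 1306 - (-4828)*2² = 1306 - (-4828)*4 = 1306 - 284*(-68) = 1306 + 19312 = 20618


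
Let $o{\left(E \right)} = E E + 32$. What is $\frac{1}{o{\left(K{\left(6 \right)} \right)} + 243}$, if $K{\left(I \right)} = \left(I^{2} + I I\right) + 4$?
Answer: $\frac{1}{6051} \approx 0.00016526$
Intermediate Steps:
$K{\left(I \right)} = 4 + 2 I^{2}$ ($K{\left(I \right)} = \left(I^{2} + I^{2}\right) + 4 = 2 I^{2} + 4 = 4 + 2 I^{2}$)
$o{\left(E \right)} = 32 + E^{2}$ ($o{\left(E \right)} = E^{2} + 32 = 32 + E^{2}$)
$\frac{1}{o{\left(K{\left(6 \right)} \right)} + 243} = \frac{1}{\left(32 + \left(4 + 2 \cdot 6^{2}\right)^{2}\right) + 243} = \frac{1}{\left(32 + \left(4 + 2 \cdot 36\right)^{2}\right) + 243} = \frac{1}{\left(32 + \left(4 + 72\right)^{2}\right) + 243} = \frac{1}{\left(32 + 76^{2}\right) + 243} = \frac{1}{\left(32 + 5776\right) + 243} = \frac{1}{5808 + 243} = \frac{1}{6051}$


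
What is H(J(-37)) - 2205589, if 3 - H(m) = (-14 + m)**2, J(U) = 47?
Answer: -2206675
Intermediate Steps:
H(m) = 3 - (-14 + m)**2
H(J(-37)) - 2205589 = (3 - (-14 + 47)**2) - 2205589 = (3 - 1*33**2) - 2205589 = (3 - 1*1089) - 2205589 = (3 - 1089) - 2205589 = -1086 - 2205589 = -2206675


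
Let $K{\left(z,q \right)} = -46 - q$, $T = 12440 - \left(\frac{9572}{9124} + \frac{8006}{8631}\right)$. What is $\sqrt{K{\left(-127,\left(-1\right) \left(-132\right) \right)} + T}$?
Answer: $\frac{\sqrt{527985007136209427}}{6562437} \approx 110.72$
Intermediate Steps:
$T = \frac{244871233171}{19687311}$ ($T = 12440 - \left(9572 \cdot \frac{1}{9124} + 8006 \cdot \frac{1}{8631}\right) = 12440 - \left(\frac{2393}{2281} + \frac{8006}{8631}\right) = 12440 - \frac{38915669}{19687311} = \frac{244871233171}{19687311} \approx 12438.0$)
$\sqrt{K{\left(-127,\left(-1\right) \left(-132\right) \right)} + T} = \sqrt{\left(-46 - \left(-1\right) \left(-132\right)\right) + \frac{244871233171}{19687311}} = \sqrt{\left(-46 - 132\right) + \frac{244871233171}{19687311}} = \sqrt{-178 + \frac{244871233171}{19687311}} = \sqrt{\frac{241366891813}{19687311}} = \frac{\sqrt{527985007136209427}}{6562437}$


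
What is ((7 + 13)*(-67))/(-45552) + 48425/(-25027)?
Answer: -543079855/285007476 ≈ -1.9055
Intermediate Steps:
((7 + 13)*(-67))/(-45552) + 48425/(-25027) = (20*(-67))*(-1/45552) + 48425*(-1/25027) = -1340*(-1/45552) - 48425/25027 = 335/11388 - 48425/25027 = -543079855/285007476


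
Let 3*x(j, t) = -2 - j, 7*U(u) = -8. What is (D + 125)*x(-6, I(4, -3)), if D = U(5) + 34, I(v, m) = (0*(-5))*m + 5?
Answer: 4420/21 ≈ 210.48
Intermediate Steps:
U(u) = -8/7 (U(u) = (⅐)*(-8) = -8/7)
I(v, m) = 5 (I(v, m) = 0*m + 5 = 0 + 5 = 5)
x(j, t) = -⅔ - j/3 (x(j, t) = (-2 - j)/3 = -⅔ - j/3)
D = 230/7 (D = -8/7 + 34 = 230/7 ≈ 32.857)
(D + 125)*x(-6, I(4, -3)) = (230/7 + 125)*(-⅔ - ⅓*(-6)) = 1105*(-⅔ + 2)/7 = (1105/7)*(4/3) = 4420/21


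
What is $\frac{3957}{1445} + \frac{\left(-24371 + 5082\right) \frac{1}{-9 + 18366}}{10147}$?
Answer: $\frac{737036498798}{269157952155} \approx 2.7383$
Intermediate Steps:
$\frac{3957}{1445} + \frac{\left(-24371 + 5082\right) \frac{1}{-9 + 18366}}{10147} = 3957 \cdot \frac{1}{1445} + - \frac{19289}{18357} \cdot \frac{1}{10147} = \frac{3957}{1445} + \left(-19289\right) \frac{1}{18357} \cdot \frac{1}{10147} = \frac{3957}{1445} - \frac{19289}{186268479} = \frac{737036498798}{269157952155}$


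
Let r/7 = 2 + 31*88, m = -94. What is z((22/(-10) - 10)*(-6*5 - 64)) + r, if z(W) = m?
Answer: 19016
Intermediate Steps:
r = 19110 (r = 7*(2 + 31*88) = 7*(2 + 2728) = 7*2730 = 19110)
z(W) = -94
z((22/(-10) - 10)*(-6*5 - 64)) + r = -94 + 19110 = 19016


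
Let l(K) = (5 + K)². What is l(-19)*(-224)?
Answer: -43904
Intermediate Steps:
l(-19)*(-224) = (5 - 19)²*(-224) = (-14)²*(-224) = 196*(-224) = -43904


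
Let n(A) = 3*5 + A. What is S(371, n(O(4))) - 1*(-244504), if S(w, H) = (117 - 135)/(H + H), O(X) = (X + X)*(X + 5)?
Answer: 7090613/29 ≈ 2.4450e+5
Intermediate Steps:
O(X) = 2*X*(5 + X) (O(X) = (2*X)*(5 + X) = 2*X*(5 + X))
n(A) = 15 + A
S(w, H) = -9/H (S(w, H) = -18*1/(2*H) = -9/H)
S(371, n(O(4))) - 1*(-244504) = -9/(15 + 2*4*(5 + 4)) - 1*(-244504) = -9/(15 + 2*4*9) + 244504 = -9/(15 + 72) + 244504 = -9/87 + 244504 = -9*1/87 + 244504 = -3/29 + 244504 = 7090613/29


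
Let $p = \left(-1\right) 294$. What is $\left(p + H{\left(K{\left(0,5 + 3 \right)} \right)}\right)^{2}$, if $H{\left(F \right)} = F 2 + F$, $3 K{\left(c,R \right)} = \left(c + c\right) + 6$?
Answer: $82944$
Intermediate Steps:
$p = -294$
$K{\left(c,R \right)} = 2 + \frac{2 c}{3}$ ($K{\left(c,R \right)} = \frac{\left(c + c\right) + 6}{3} = \frac{2 c + 6}{3} = \frac{6 + 2 c}{3} = 2 + \frac{2 c}{3}$)
$H{\left(F \right)} = 3 F$ ($H{\left(F \right)} = 2 F + F = 3 F$)
$\left(p + H{\left(K{\left(0,5 + 3 \right)} \right)}\right)^{2} = \left(-294 + 3 \left(2 + \frac{2}{3} \cdot 0\right)\right)^{2} = \left(-294 + 3 \left(2 + 0\right)\right)^{2} = \left(-294 + 3 \cdot 2\right)^{2} = \left(-294 + 6\right)^{2} = \left(-288\right)^{2} = 82944$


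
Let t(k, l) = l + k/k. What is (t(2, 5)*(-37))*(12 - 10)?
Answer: -444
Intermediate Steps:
t(k, l) = 1 + l (t(k, l) = l + 1 = 1 + l)
(t(2, 5)*(-37))*(12 - 10) = ((1 + 5)*(-37))*(12 - 10) = (6*(-37))*2 = -222*2 = -444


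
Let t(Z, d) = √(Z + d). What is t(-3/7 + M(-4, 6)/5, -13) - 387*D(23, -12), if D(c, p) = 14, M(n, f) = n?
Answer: -5418 + I*√17430/35 ≈ -5418.0 + 3.7721*I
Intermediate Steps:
t(-3/7 + M(-4, 6)/5, -13) - 387*D(23, -12) = √((-3/7 - 4/5) - 13) - 387*14 = √((-3*⅐ - 4*⅕) - 13) - 5418 = √((-3/7 - ⅘) - 13) - 5418 = √(-43/35 - 13) - 5418 = √(-498/35) - 5418 = I*√17430/35 - 5418 = -5418 + I*√17430/35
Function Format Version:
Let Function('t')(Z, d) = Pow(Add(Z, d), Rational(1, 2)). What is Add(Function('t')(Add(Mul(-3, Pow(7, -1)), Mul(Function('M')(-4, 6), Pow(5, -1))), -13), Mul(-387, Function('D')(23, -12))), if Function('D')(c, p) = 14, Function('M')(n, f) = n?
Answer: Add(-5418, Mul(Rational(1, 35), I, Pow(17430, Rational(1, 2)))) ≈ Add(-5418.0, Mul(3.7721, I))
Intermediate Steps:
Add(Function('t')(Add(Mul(-3, Pow(7, -1)), Mul(Function('M')(-4, 6), Pow(5, -1))), -13), Mul(-387, Function('D')(23, -12))) = Add(Pow(Add(Add(Mul(-3, Pow(7, -1)), Mul(-4, Pow(5, -1))), -13), Rational(1, 2)), Mul(-387, 14)) = Add(Pow(Add(Add(Mul(-3, Rational(1, 7)), Mul(-4, Rational(1, 5))), -13), Rational(1, 2)), -5418) = Add(Pow(Add(Add(Rational(-3, 7), Rational(-4, 5)), -13), Rational(1, 2)), -5418) = Add(Pow(Add(Rational(-43, 35), -13), Rational(1, 2)), -5418) = Add(Pow(Rational(-498, 35), Rational(1, 2)), -5418) = Add(Mul(Rational(1, 35), I, Pow(17430, Rational(1, 2))), -5418) = Add(-5418, Mul(Rational(1, 35), I, Pow(17430, Rational(1, 2))))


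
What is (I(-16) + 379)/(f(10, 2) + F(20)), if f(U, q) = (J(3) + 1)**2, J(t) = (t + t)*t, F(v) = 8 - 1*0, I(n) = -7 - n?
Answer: 388/369 ≈ 1.0515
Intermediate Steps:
F(v) = 8 (F(v) = 8 + 0 = 8)
J(t) = 2*t**2 (J(t) = (2*t)*t = 2*t**2)
f(U, q) = 361 (f(U, q) = (2*3**2 + 1)**2 = (2*9 + 1)**2 = (18 + 1)**2 = 19**2 = 361)
(I(-16) + 379)/(f(10, 2) + F(20)) = ((-7 - 1*(-16)) + 379)/(361 + 8) = ((-7 + 16) + 379)/369 = (9 + 379)*(1/369) = 388*(1/369) = 388/369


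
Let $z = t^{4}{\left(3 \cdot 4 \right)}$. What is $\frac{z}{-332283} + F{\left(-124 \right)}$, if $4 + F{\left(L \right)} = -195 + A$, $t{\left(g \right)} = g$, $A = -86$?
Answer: $- \frac{31573797}{110761} \approx -285.06$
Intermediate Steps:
$z = 20736$ ($z = \left(3 \cdot 4\right)^{4} = 12^{4} = 20736$)
$F{\left(L \right)} = -285$ ($F{\left(L \right)} = -4 - 281 = -285$)
$\frac{z}{-332283} + F{\left(-124 \right)} = \frac{20736}{-332283} - 285 = 20736 \left(- \frac{1}{332283}\right) - 285 = - \frac{6912}{110761} - 285 = - \frac{31573797}{110761}$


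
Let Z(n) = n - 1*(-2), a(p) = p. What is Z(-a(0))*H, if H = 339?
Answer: 678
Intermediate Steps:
Z(n) = 2 + n (Z(n) = n + 2 = 2 + n)
Z(-a(0))*H = (2 - 1*0)*339 = (2 + 0)*339 = 2*339 = 678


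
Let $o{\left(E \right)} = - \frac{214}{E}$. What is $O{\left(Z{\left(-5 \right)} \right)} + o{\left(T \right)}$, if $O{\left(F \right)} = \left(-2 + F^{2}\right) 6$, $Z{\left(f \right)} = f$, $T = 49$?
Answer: $\frac{6548}{49} \approx 133.63$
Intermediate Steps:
$O{\left(F \right)} = -12 + 6 F^{2}$
$O{\left(Z{\left(-5 \right)} \right)} + o{\left(T \right)} = \left(-12 + 6 \left(-5\right)^{2}\right) - \frac{214}{49} = \left(-12 + 6 \cdot 25\right) - \frac{214}{49} = \left(-12 + 150\right) - \frac{214}{49} = 138 - \frac{214}{49} = \frac{6548}{49}$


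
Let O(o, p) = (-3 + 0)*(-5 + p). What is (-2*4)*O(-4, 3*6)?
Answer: 312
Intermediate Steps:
O(o, p) = 15 - 3*p (O(o, p) = -3*(-5 + p) = 15 - 3*p)
(-2*4)*O(-4, 3*6) = (-2*4)*(15 - 9*6) = -8*(15 - 3*18) = -8*(15 - 54) = -8*(-39) = 312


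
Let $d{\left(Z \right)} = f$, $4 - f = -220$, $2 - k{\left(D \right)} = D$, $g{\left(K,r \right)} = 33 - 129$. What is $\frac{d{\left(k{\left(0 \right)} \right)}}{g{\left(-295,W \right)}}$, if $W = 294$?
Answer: $- \frac{7}{3} \approx -2.3333$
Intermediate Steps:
$g{\left(K,r \right)} = -96$ ($g{\left(K,r \right)} = 33 - 129 = -96$)
$k{\left(D \right)} = 2 - D$
$f = 224$ ($f = 4 - -220 = 4 + 220 = 224$)
$d{\left(Z \right)} = 224$
$\frac{d{\left(k{\left(0 \right)} \right)}}{g{\left(-295,W \right)}} = \frac{224}{-96} = 224 \left(- \frac{1}{96}\right) = - \frac{7}{3}$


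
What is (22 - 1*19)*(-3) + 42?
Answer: 33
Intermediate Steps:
(22 - 1*19)*(-3) + 42 = (22 - 19)*(-3) + 42 = 3*(-3) + 42 = -9 + 42 = 33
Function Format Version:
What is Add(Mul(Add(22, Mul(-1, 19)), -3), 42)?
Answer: 33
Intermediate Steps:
Add(Mul(Add(22, Mul(-1, 19)), -3), 42) = Add(Mul(Add(22, -19), -3), 42) = Add(Mul(3, -3), 42) = Add(-9, 42) = 33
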